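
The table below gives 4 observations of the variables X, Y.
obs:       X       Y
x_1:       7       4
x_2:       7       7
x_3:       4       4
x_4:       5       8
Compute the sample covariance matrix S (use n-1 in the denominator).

Step 1 — column means:
  mean(X) = (7 + 7 + 4 + 5) / 4 = 23/4 = 5.75
  mean(Y) = (4 + 7 + 4 + 8) / 4 = 23/4 = 5.75

Step 2 — sample covariance S[i,j] = (1/(n-1)) · Σ_k (x_{k,i} - mean_i) · (x_{k,j} - mean_j), with n-1 = 3.
  S[X,X] = ((1.25)·(1.25) + (1.25)·(1.25) + (-1.75)·(-1.75) + (-0.75)·(-0.75)) / 3 = 6.75/3 = 2.25
  S[X,Y] = ((1.25)·(-1.75) + (1.25)·(1.25) + (-1.75)·(-1.75) + (-0.75)·(2.25)) / 3 = 0.75/3 = 0.25
  S[Y,Y] = ((-1.75)·(-1.75) + (1.25)·(1.25) + (-1.75)·(-1.75) + (2.25)·(2.25)) / 3 = 12.75/3 = 4.25

S is symmetric (S[j,i] = S[i,j]). Assembling:

S = [[2.25, 0.25],
 [0.25, 4.25]]


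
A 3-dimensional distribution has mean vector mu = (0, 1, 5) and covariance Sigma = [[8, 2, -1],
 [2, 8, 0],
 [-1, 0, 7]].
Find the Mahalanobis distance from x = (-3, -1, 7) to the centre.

Step 1 — centre the observation: (x - mu) = (-3, -2, 2).

Step 2 — invert Sigma (cofactor / det for 3×3, or solve directly):
  Sigma^{-1} = [[0.1359, -0.034, 0.0194],
 [-0.034, 0.1335, -0.0049],
 [0.0194, -0.0049, 0.1456]].

Step 3 — form the quadratic (x - mu)^T · Sigma^{-1} · (x - mu):
  Sigma^{-1} · (x - mu) = (-0.301, -0.1748, 0.2427).
  (x - mu)^T · [Sigma^{-1} · (x - mu)] = (-3)·(-0.301) + (-2)·(-0.1748) + (2)·(0.2427) = 1.7379.

Step 4 — take square root: d = √(1.7379) ≈ 1.3183.

d(x, mu) = √(1.7379) ≈ 1.3183


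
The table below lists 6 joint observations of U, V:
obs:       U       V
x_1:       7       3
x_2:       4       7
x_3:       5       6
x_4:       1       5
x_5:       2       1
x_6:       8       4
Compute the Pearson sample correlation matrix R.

Step 1 — column means:
  mean(U) = (7 + 4 + 5 + 1 + 2 + 8) / 6 = 27/6 = 4.5
  mean(V) = (3 + 7 + 6 + 5 + 1 + 4) / 6 = 26/6 = 4.3333

Step 2 — sample variances and covariances s[i,j] = (1/(n-1)) · Σ_k (x_{k,i} - mean_i) · (x_{k,j} - mean_j), with n-1 = 5:
  s[U,U] = ((2.5)·(2.5) + (-0.5)·(-0.5) + (0.5)·(0.5) + (-3.5)·(-3.5) + (-2.5)·(-2.5) + (3.5)·(3.5)) / 5 = 37.5/5 = 7.5
  s[U,V] = ((2.5)·(-1.3333) + (-0.5)·(2.6667) + (0.5)·(1.6667) + (-3.5)·(0.6667) + (-2.5)·(-3.3333) + (3.5)·(-0.3333)) / 5 = 1/5 = 0.2
  s[V,V] = ((-1.3333)·(-1.3333) + (2.6667)·(2.6667) + (1.6667)·(1.6667) + (0.6667)·(0.6667) + (-3.3333)·(-3.3333) + (-0.3333)·(-0.3333)) / 5 = 23.3333/5 = 4.6667
  Sample standard deviations s_i = √(s[i,i]):
  s(U) = √(7.5) = 2.7386
  s(V) = √(4.6667) = 2.1602

Step 3 — r_{ij} = s_{ij} / (s_i · s_j):
  r[U,U] = 1 (diagonal).
  r[U,V] = 0.2 / (2.7386 · 2.1602) = 0.2 / 5.9161 = 0.0338
  r[V,V] = 1 (diagonal).

R is symmetric with unit diagonal. Assembling:

R = [[1, 0.0338],
 [0.0338, 1]]


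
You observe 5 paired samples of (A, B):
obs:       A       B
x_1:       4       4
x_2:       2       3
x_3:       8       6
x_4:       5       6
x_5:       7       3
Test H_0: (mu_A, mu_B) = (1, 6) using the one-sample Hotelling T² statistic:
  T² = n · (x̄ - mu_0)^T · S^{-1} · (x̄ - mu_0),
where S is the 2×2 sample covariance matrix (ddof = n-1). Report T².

Step 1 — sample mean vector:
  mean(A) = (4 + 2 + 8 + 5 + 7) / 5 = 26/5 = 5.2
  mean(B) = (4 + 3 + 6 + 6 + 3) / 5 = 22/5 = 4.4
  x̄ = (5.2, 4.4),  deviation x̄ - mu_0 = (5.2, 4.4) - (1, 6) = (4.2, -1.6).

Step 2 — sample covariance matrix, S[i,j] = (1/(n-1)) · Σ_k (x_{k,i} - mean_i) · (x_{k,j} - mean_j), divisor n-1 = 4:
  S[A,A] = ((-1.2)·(-1.2) + (-3.2)·(-3.2) + (2.8)·(2.8) + (-0.2)·(-0.2) + (1.8)·(1.8)) / 4 = 22.8/4 = 5.7
  S[A,B] = ((-1.2)·(-0.4) + (-3.2)·(-1.4) + (2.8)·(1.6) + (-0.2)·(1.6) + (1.8)·(-1.4)) / 4 = 6.6/4 = 1.65
  S[B,B] = ((-0.4)·(-0.4) + (-1.4)·(-1.4) + (1.6)·(1.6) + (1.6)·(1.6) + (-1.4)·(-1.4)) / 4 = 9.2/4 = 2.3
  S = [[5.7, 1.65],
 [1.65, 2.3]].

Step 3 — invert S. det(S) = 5.7·2.3 - (1.65)² = 10.3875.
  S^{-1} = (1/det) · [[d, -b], [-b, a]] = [[0.2214, -0.1588],
 [-0.1588, 0.5487]].

Step 4 — quadratic form (x̄ - mu_0)^T · S^{-1} · (x̄ - mu_0):
  S^{-1} · (x̄ - mu_0) = (1.1841, -1.5451),
  (x̄ - mu_0)^T · [...] = (4.2)·(1.1841) + (-1.6)·(-1.5451) = 7.4455.

Step 5 — scale by n: T² = 5 · 7.4455 = 37.2274.

T² ≈ 37.2274


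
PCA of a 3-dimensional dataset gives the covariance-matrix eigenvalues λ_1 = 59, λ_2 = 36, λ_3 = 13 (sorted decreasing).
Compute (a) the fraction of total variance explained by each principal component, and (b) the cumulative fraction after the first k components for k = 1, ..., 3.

Step 1 — total variance = trace(Sigma) = Σ λ_i = 59 + 36 + 13 = 108.

Step 2 — fraction explained by component i = λ_i / Σ λ:
  PC1: 59/108 = 0.5463
  PC2: 36/108 = 0.3333
  PC3: 13/108 = 0.1204

Step 3 — cumulative fraction after k components = (λ_1 + ... + λ_k) / Σ λ:
  k = 1: 59/108 = 0.5463
  k = 2: (59 + 36)/108 = 95/108 = 0.8796
  k = 3: (59 + 36 + 13)/108 = 108/108 = 1

Summary (fraction, with percent):

explained: PC1 0.5463 (54.63%), PC2 0.3333 (33.33%), PC3 0.1204 (12.04%);  cumulative: 0.5463, 0.8796, 1


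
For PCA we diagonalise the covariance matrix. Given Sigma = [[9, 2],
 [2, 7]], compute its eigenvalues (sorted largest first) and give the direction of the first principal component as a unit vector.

Step 1 — characteristic polynomial of 2×2 Sigma:
  det(Sigma - λI) = λ² - trace · λ + det = 0.
  trace = 9 + 7 = 16, det = 9·7 - (2)² = 59.
Step 2 — discriminant:
  Δ = trace² - 4·det = 256 - 236 = 20.
Step 3 — eigenvalues:
  λ = (trace ± √Δ)/2 = (16 ± 4.4721)/2,
  λ_1 = 10.2361,  λ_2 = 5.7639.

Step 4 — unit eigenvector for λ_1: solve (Sigma - λ_1 I)v = 0. First row:
  (9 - 10.2361)·v_x + (2)·v_y = 0, i.e. (-1.2361)·v_x + (2)·v_y = 0,
  so v ∝ (b, λ_1 - a) = (2, 1.2361) = u.
  ||u|| = √((2)² + (1.2361)²) = √(5.5279) ≈ 2.3511,
  v_1 = u/||u|| ≈ (0.8507, 0.5257) (||v_1|| = 1).

λ_1 = 10.2361,  λ_2 = 5.7639;  v_1 ≈ (0.8507, 0.5257)


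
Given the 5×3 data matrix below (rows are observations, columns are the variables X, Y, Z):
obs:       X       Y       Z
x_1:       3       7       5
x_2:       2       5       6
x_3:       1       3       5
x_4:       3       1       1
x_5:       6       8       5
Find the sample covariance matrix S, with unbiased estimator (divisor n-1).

Step 1 — column means:
  mean(X) = (3 + 2 + 1 + 3 + 6) / 5 = 15/5 = 3
  mean(Y) = (7 + 5 + 3 + 1 + 8) / 5 = 24/5 = 4.8
  mean(Z) = (5 + 6 + 5 + 1 + 5) / 5 = 22/5 = 4.4

Step 2 — sample covariance S[i,j] = (1/(n-1)) · Σ_k (x_{k,i} - mean_i) · (x_{k,j} - mean_j), with n-1 = 4.
  S[X,X] = ((0)·(0) + (-1)·(-1) + (-2)·(-2) + (0)·(0) + (3)·(3)) / 4 = 14/4 = 3.5
  S[X,Y] = ((0)·(2.2) + (-1)·(0.2) + (-2)·(-1.8) + (0)·(-3.8) + (3)·(3.2)) / 4 = 13/4 = 3.25
  S[X,Z] = ((0)·(0.6) + (-1)·(1.6) + (-2)·(0.6) + (0)·(-3.4) + (3)·(0.6)) / 4 = -1/4 = -0.25
  S[Y,Y] = ((2.2)·(2.2) + (0.2)·(0.2) + (-1.8)·(-1.8) + (-3.8)·(-3.8) + (3.2)·(3.2)) / 4 = 32.8/4 = 8.2
  S[Y,Z] = ((2.2)·(0.6) + (0.2)·(1.6) + (-1.8)·(0.6) + (-3.8)·(-3.4) + (3.2)·(0.6)) / 4 = 15.4/4 = 3.85
  S[Z,Z] = ((0.6)·(0.6) + (1.6)·(1.6) + (0.6)·(0.6) + (-3.4)·(-3.4) + (0.6)·(0.6)) / 4 = 15.2/4 = 3.8

S is symmetric (S[j,i] = S[i,j]). Assembling:

S = [[3.5, 3.25, -0.25],
 [3.25, 8.2, 3.85],
 [-0.25, 3.85, 3.8]]


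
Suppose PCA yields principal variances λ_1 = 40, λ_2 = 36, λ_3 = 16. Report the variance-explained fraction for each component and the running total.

Step 1 — total variance = trace(Sigma) = Σ λ_i = 40 + 36 + 16 = 92.

Step 2 — fraction explained by component i = λ_i / Σ λ:
  PC1: 40/92 = 0.4348
  PC2: 36/92 = 0.3913
  PC3: 16/92 = 0.1739

Step 3 — cumulative fraction after k components = (λ_1 + ... + λ_k) / Σ λ:
  k = 1: 40/92 = 0.4348
  k = 2: (40 + 36)/92 = 76/92 = 0.8261
  k = 3: (40 + 36 + 16)/92 = 92/92 = 1

Summary (fraction, with percent):

explained: PC1 0.4348 (43.48%), PC2 0.3913 (39.13%), PC3 0.1739 (17.39%);  cumulative: 0.4348, 0.8261, 1


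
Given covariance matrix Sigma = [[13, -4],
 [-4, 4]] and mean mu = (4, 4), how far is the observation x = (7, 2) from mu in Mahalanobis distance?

Step 1 — centre the observation: (x - mu) = (3, -2).

Step 2 — invert Sigma. det(Sigma) = 13·4 - (-4)² = 36.
  Sigma^{-1} = (1/det) · [[d, -b], [-b, a]] = [[0.1111, 0.1111],
 [0.1111, 0.3611]].

Step 3 — form the quadratic (x - mu)^T · Sigma^{-1} · (x - mu):
  Sigma^{-1} · (x - mu) = (0.1111, -0.3889).
  (x - mu)^T · [Sigma^{-1} · (x - mu)] = (3)·(0.1111) + (-2)·(-0.3889) = 1.1111.

Step 4 — take square root: d = √(1.1111) ≈ 1.0541.

d(x, mu) = √(1.1111) ≈ 1.0541


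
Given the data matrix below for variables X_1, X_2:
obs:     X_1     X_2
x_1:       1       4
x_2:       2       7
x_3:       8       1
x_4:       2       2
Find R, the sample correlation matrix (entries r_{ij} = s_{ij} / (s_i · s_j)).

Step 1 — column means:
  mean(X_1) = (1 + 2 + 8 + 2) / 4 = 13/4 = 3.25
  mean(X_2) = (4 + 7 + 1 + 2) / 4 = 14/4 = 3.5

Step 2 — sample variances and covariances s[i,j] = (1/(n-1)) · Σ_k (x_{k,i} - mean_i) · (x_{k,j} - mean_j), with n-1 = 3:
  s[X_1,X_1] = ((-2.25)·(-2.25) + (-1.25)·(-1.25) + (4.75)·(4.75) + (-1.25)·(-1.25)) / 3 = 30.75/3 = 10.25
  s[X_1,X_2] = ((-2.25)·(0.5) + (-1.25)·(3.5) + (4.75)·(-2.5) + (-1.25)·(-1.5)) / 3 = -15.5/3 = -5.1667
  s[X_2,X_2] = ((0.5)·(0.5) + (3.5)·(3.5) + (-2.5)·(-2.5) + (-1.5)·(-1.5)) / 3 = 21/3 = 7
  Sample standard deviations s_i = √(s[i,i]):
  s(X_1) = √(10.25) = 3.2016
  s(X_2) = √(7) = 2.6458

Step 3 — r_{ij} = s_{ij} / (s_i · s_j):
  r[X_1,X_1] = 1 (diagonal).
  r[X_1,X_2] = -5.1667 / (3.2016 · 2.6458) = -5.1667 / 8.4705 = -0.61
  r[X_2,X_2] = 1 (diagonal).

R is symmetric with unit diagonal. Assembling:

R = [[1, -0.61],
 [-0.61, 1]]


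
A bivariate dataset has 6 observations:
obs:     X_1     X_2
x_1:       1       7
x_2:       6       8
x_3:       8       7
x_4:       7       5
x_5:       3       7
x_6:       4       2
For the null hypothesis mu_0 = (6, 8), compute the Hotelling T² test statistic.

Step 1 — sample mean vector:
  mean(X_1) = (1 + 6 + 8 + 7 + 3 + 4) / 6 = 29/6 = 4.8333
  mean(X_2) = (7 + 8 + 7 + 5 + 7 + 2) / 6 = 36/6 = 6
  x̄ = (4.8333, 6),  deviation x̄ - mu_0 = (4.8333, 6) - (6, 8) = (-1.1667, -2).

Step 2 — sample covariance matrix, S[i,j] = (1/(n-1)) · Σ_k (x_{k,i} - mean_i) · (x_{k,j} - mean_j), divisor n-1 = 5:
  S[X_1,X_1] = ((-3.8333)·(-3.8333) + (1.1667)·(1.1667) + (3.1667)·(3.1667) + (2.1667)·(2.1667) + (-1.8333)·(-1.8333) + (-0.8333)·(-0.8333)) / 5 = 34.8333/5 = 6.9667
  S[X_1,X_2] = ((-3.8333)·(1) + (1.1667)·(2) + (3.1667)·(1) + (2.1667)·(-1) + (-1.8333)·(1) + (-0.8333)·(-4)) / 5 = 1/5 = 0.2
  S[X_2,X_2] = ((1)·(1) + (2)·(2) + (1)·(1) + (-1)·(-1) + (1)·(1) + (-4)·(-4)) / 5 = 24/5 = 4.8
  S = [[6.9667, 0.2],
 [0.2, 4.8]].

Step 3 — invert S. det(S) = 6.9667·4.8 - (0.2)² = 33.4.
  S^{-1} = (1/det) · [[d, -b], [-b, a]] = [[0.1437, -0.006],
 [-0.006, 0.2086]].

Step 4 — quadratic form (x̄ - mu_0)^T · S^{-1} · (x̄ - mu_0):
  S^{-1} · (x̄ - mu_0) = (-0.1557, -0.4102),
  (x̄ - mu_0)^T · [...] = (-1.1667)·(-0.1557) + (-2)·(-0.4102) = 1.002.

Step 5 — scale by n: T² = 6 · 1.002 = 6.012.

T² ≈ 6.012


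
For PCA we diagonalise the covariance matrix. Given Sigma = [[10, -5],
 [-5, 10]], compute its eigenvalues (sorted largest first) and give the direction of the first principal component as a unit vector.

Step 1 — characteristic polynomial of 2×2 Sigma:
  det(Sigma - λI) = λ² - trace · λ + det = 0.
  trace = 10 + 10 = 20, det = 10·10 - (-5)² = 75.
Step 2 — discriminant:
  Δ = trace² - 4·det = 400 - 300 = 100.
Step 3 — eigenvalues:
  λ = (trace ± √Δ)/2 = (20 ± 10)/2,
  λ_1 = 15,  λ_2 = 5.

Step 4 — unit eigenvector for λ_1: solve (Sigma - λ_1 I)v = 0. First row:
  (10 - 15)·v_x + (-5)·v_y = 0, i.e. (-5)·v_x + (-5)·v_y = 0,
  so v ∝ (b, λ_1 - a) = (-5, 5); multiply by -1 so the first entry is positive: u = (5, -5).
  ||u|| = √((5)² + (-5)²) = √(50) ≈ 7.0711,
  v_1 = u/||u|| ≈ (0.7071, -0.7071) (||v_1|| = 1).

λ_1 = 15,  λ_2 = 5;  v_1 ≈ (0.7071, -0.7071)


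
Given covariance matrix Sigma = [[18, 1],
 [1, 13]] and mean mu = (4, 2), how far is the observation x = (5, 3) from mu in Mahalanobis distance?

Step 1 — centre the observation: (x - mu) = (1, 1).

Step 2 — invert Sigma. det(Sigma) = 18·13 - (1)² = 233.
  Sigma^{-1} = (1/det) · [[d, -b], [-b, a]] = [[0.0558, -0.0043],
 [-0.0043, 0.0773]].

Step 3 — form the quadratic (x - mu)^T · Sigma^{-1} · (x - mu):
  Sigma^{-1} · (x - mu) = (0.0515, 0.073).
  (x - mu)^T · [Sigma^{-1} · (x - mu)] = (1)·(0.0515) + (1)·(0.073) = 0.1245.

Step 4 — take square root: d = √(0.1245) ≈ 0.3528.

d(x, mu) = √(0.1245) ≈ 0.3528


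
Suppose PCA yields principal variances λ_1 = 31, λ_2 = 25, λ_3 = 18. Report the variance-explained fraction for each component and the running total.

Step 1 — total variance = trace(Sigma) = Σ λ_i = 31 + 25 + 18 = 74.

Step 2 — fraction explained by component i = λ_i / Σ λ:
  PC1: 31/74 = 0.4189
  PC2: 25/74 = 0.3378
  PC3: 18/74 = 0.2432

Step 3 — cumulative fraction after k components = (λ_1 + ... + λ_k) / Σ λ:
  k = 1: 31/74 = 0.4189
  k = 2: (31 + 25)/74 = 56/74 = 0.7568
  k = 3: (31 + 25 + 18)/74 = 74/74 = 1

Summary (fraction, with percent):

explained: PC1 0.4189 (41.89%), PC2 0.3378 (33.78%), PC3 0.2432 (24.32%);  cumulative: 0.4189, 0.7568, 1


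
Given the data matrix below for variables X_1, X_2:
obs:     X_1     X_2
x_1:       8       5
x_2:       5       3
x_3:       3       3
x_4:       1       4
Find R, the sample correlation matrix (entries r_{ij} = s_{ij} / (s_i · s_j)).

Step 1 — column means:
  mean(X_1) = (8 + 5 + 3 + 1) / 4 = 17/4 = 4.25
  mean(X_2) = (5 + 3 + 3 + 4) / 4 = 15/4 = 3.75

Step 2 — sample variances and covariances s[i,j] = (1/(n-1)) · Σ_k (x_{k,i} - mean_i) · (x_{k,j} - mean_j), with n-1 = 3:
  s[X_1,X_1] = ((3.75)·(3.75) + (0.75)·(0.75) + (-1.25)·(-1.25) + (-3.25)·(-3.25)) / 3 = 26.75/3 = 8.9167
  s[X_1,X_2] = ((3.75)·(1.25) + (0.75)·(-0.75) + (-1.25)·(-0.75) + (-3.25)·(0.25)) / 3 = 4.25/3 = 1.4167
  s[X_2,X_2] = ((1.25)·(1.25) + (-0.75)·(-0.75) + (-0.75)·(-0.75) + (0.25)·(0.25)) / 3 = 2.75/3 = 0.9167
  Sample standard deviations s_i = √(s[i,i]):
  s(X_1) = √(8.9167) = 2.9861
  s(X_2) = √(0.9167) = 0.9574

Step 3 — r_{ij} = s_{ij} / (s_i · s_j):
  r[X_1,X_1] = 1 (diagonal).
  r[X_1,X_2] = 1.4167 / (2.9861 · 0.9574) = 1.4167 / 2.859 = 0.4955
  r[X_2,X_2] = 1 (diagonal).

R is symmetric with unit diagonal. Assembling:

R = [[1, 0.4955],
 [0.4955, 1]]


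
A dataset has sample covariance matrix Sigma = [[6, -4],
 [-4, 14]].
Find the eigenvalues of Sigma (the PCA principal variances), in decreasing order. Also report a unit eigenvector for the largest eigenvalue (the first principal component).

Step 1 — characteristic polynomial of 2×2 Sigma:
  det(Sigma - λI) = λ² - trace · λ + det = 0.
  trace = 6 + 14 = 20, det = 6·14 - (-4)² = 68.
Step 2 — discriminant:
  Δ = trace² - 4·det = 400 - 272 = 128.
Step 3 — eigenvalues:
  λ = (trace ± √Δ)/2 = (20 ± 11.3137)/2,
  λ_1 = 15.6569,  λ_2 = 4.3431.

Step 4 — unit eigenvector for λ_1: solve (Sigma - λ_1 I)v = 0. First row:
  (6 - 15.6569)·v_x + (-4)·v_y = 0, i.e. (-9.6569)·v_x + (-4)·v_y = 0,
  so v ∝ (b, λ_1 - a) = (-4, 9.6569); multiply by -1 so the first entry is positive: u = (4, -9.6569).
  ||u|| = √((4)² + (-9.6569)²) = √(109.2548) ≈ 10.4525,
  v_1 = u/||u|| ≈ (0.3827, -0.9239) (||v_1|| = 1).

λ_1 = 15.6569,  λ_2 = 4.3431;  v_1 ≈ (0.3827, -0.9239)


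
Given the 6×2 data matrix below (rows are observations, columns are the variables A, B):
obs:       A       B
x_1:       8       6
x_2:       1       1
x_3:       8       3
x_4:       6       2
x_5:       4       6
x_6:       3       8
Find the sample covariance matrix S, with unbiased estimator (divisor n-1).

Step 1 — column means:
  mean(A) = (8 + 1 + 8 + 6 + 4 + 3) / 6 = 30/6 = 5
  mean(B) = (6 + 1 + 3 + 2 + 6 + 8) / 6 = 26/6 = 4.3333

Step 2 — sample covariance S[i,j] = (1/(n-1)) · Σ_k (x_{k,i} - mean_i) · (x_{k,j} - mean_j), with n-1 = 5.
  S[A,A] = ((3)·(3) + (-4)·(-4) + (3)·(3) + (1)·(1) + (-1)·(-1) + (-2)·(-2)) / 5 = 40/5 = 8
  S[A,B] = ((3)·(1.6667) + (-4)·(-3.3333) + (3)·(-1.3333) + (1)·(-2.3333) + (-1)·(1.6667) + (-2)·(3.6667)) / 5 = 3/5 = 0.6
  S[B,B] = ((1.6667)·(1.6667) + (-3.3333)·(-3.3333) + (-1.3333)·(-1.3333) + (-2.3333)·(-2.3333) + (1.6667)·(1.6667) + (3.6667)·(3.6667)) / 5 = 37.3333/5 = 7.4667

S is symmetric (S[j,i] = S[i,j]). Assembling:

S = [[8, 0.6],
 [0.6, 7.4667]]


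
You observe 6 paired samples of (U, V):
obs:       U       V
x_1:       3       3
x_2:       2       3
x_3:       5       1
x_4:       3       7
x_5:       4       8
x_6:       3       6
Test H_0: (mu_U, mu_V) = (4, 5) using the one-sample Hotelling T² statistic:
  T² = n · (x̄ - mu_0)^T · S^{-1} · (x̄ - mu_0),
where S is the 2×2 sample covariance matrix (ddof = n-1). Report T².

Step 1 — sample mean vector:
  mean(U) = (3 + 2 + 5 + 3 + 4 + 3) / 6 = 20/6 = 3.3333
  mean(V) = (3 + 3 + 1 + 7 + 8 + 6) / 6 = 28/6 = 4.6667
  x̄ = (3.3333, 4.6667),  deviation x̄ - mu_0 = (3.3333, 4.6667) - (4, 5) = (-0.6667, -0.3333).

Step 2 — sample covariance matrix, S[i,j] = (1/(n-1)) · Σ_k (x_{k,i} - mean_i) · (x_{k,j} - mean_j), divisor n-1 = 5:
  S[U,U] = ((-0.3333)·(-0.3333) + (-1.3333)·(-1.3333) + (1.6667)·(1.6667) + (-0.3333)·(-0.3333) + (0.6667)·(0.6667) + (-0.3333)·(-0.3333)) / 5 = 5.3333/5 = 1.0667
  S[U,V] = ((-0.3333)·(-1.6667) + (-1.3333)·(-1.6667) + (1.6667)·(-3.6667) + (-0.3333)·(2.3333) + (0.6667)·(3.3333) + (-0.3333)·(1.3333)) / 5 = -2.3333/5 = -0.4667
  S[V,V] = ((-1.6667)·(-1.6667) + (-1.6667)·(-1.6667) + (-3.6667)·(-3.6667) + (2.3333)·(2.3333) + (3.3333)·(3.3333) + (1.3333)·(1.3333)) / 5 = 37.3333/5 = 7.4667
  S = [[1.0667, -0.4667],
 [-0.4667, 7.4667]].

Step 3 — invert S. det(S) = 1.0667·7.4667 - (-0.4667)² = 7.7467.
  S^{-1} = (1/det) · [[d, -b], [-b, a]] = [[0.9639, 0.0602],
 [0.0602, 0.1377]].

Step 4 — quadratic form (x̄ - mu_0)^T · S^{-1} · (x̄ - mu_0):
  S^{-1} · (x̄ - mu_0) = (-0.6627, -0.0861),
  (x̄ - mu_0)^T · [...] = (-0.6667)·(-0.6627) + (-0.3333)·(-0.0861) = 0.4705.

Step 5 — scale by n: T² = 6 · 0.4705 = 2.8227.

T² ≈ 2.8227


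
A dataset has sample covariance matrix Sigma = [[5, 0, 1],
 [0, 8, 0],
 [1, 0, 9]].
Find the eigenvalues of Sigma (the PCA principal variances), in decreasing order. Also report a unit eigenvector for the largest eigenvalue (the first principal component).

Step 1 — characteristic polynomial p(λ) = det(λI - Sigma) = λ³ - tr·λ² + c_1·λ - det, where tr = trace, c_1 = sum of the principal 2×2 minors, det = det(Sigma):
  tr = 5 + 8 + 9 = 22,
  c_1 = (5·8 - (0)²) + (5·9 - (1)²) + (8·9 - (0)²) = 40 + 44 + 72 = 156,
  det = 5·(8·9 - (0)²) - (0)·((0)·9 - (0)·(1)) + (1)·((0)·(0) - 8·(1)) = 5·(72) - (0)·(0) + (1)·(-8) = 352.
  So p(λ) = λ³ - 22λ² + 156λ - 352.
Step 2 — look for an integer root (rational root theorem: any rational root is an integer divisor of 352). Testing λ = 8:
  p(8) = 512 - 1408 + 1248 - 352 = 0  ✓
  Dividing out (λ - 8): p(λ) = (λ - 8)(λ² - 14λ + 44).
Step 3 — remaining eigenvalues from the quadratic λ² - 14λ + 44 = 0:
  Δ = 14² - 4·44 = 196 - 176 = 20,  λ = (14 ± √20)/2 = (14 ± 4.4721)/2 ≈ 9.2361 or 4.7639.
  Sorted: λ_1 = 9.2361,  λ_2 = 8,  λ_3 = 4.7639  (check: sum = 22 = tr ✓).

Step 4 — unit eigenvector for λ_1 ≈ 9.2361: v spans the null space of (Sigma - λ_1 I), whose rows are
  r_1 = (-4.2361, 0, 1),  r_2 = (0, -1.2361, 0),  r_3 = (1, 0, -0.2361).
  v is orthogonal to every row, so take v ∝ r_1 × r_2 = ((0)·(0) - (1)·(-1.2361), (1)·(0) - (-4.2361)·(0), (-4.2361)·(-1.2361) - (0)·(0)) ≈ (1.2361, 0, 5.2361).
  Let u = (1.2361, 0, 5.2361).
  ||u|| = √((1.2361)² + (0)² + (5.2361)²) = √(28.9443) ≈ 5.38,  v_1 = u/||u|| ≈ (0.2298, 0, 0.9732) (||v_1|| = 1).

λ_1 = 9.2361,  λ_2 = 8,  λ_3 = 4.7639;  v_1 ≈ (0.2298, 0, 0.9732)


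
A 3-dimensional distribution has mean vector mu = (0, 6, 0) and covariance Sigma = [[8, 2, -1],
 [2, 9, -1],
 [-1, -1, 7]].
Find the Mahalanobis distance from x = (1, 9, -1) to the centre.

Step 1 — centre the observation: (x - mu) = (1, 3, -1).

Step 2 — invert Sigma (cofactor / det for 3×3, or solve directly):
  Sigma^{-1} = [[0.1339, -0.0281, 0.0151],
 [-0.0281, 0.1188, 0.013],
 [0.0151, 0.013, 0.1469]].

Step 3 — form the quadratic (x - mu)^T · Sigma^{-1} · (x - mu):
  Sigma^{-1} · (x - mu) = (0.0346, 0.3153, -0.0929).
  (x - mu)^T · [Sigma^{-1} · (x - mu)] = (1)·(0.0346) + (3)·(0.3153) + (-1)·(-0.0929) = 1.0734.

Step 4 — take square root: d = √(1.0734) ≈ 1.0361.

d(x, mu) = √(1.0734) ≈ 1.0361


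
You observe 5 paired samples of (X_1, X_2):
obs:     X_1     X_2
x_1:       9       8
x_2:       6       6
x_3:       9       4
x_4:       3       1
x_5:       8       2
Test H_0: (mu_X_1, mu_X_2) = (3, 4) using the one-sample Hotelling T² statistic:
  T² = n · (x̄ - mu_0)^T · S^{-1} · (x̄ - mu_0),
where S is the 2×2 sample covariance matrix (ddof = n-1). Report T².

Step 1 — sample mean vector:
  mean(X_1) = (9 + 6 + 9 + 3 + 8) / 5 = 35/5 = 7
  mean(X_2) = (8 + 6 + 4 + 1 + 2) / 5 = 21/5 = 4.2
  x̄ = (7, 4.2),  deviation x̄ - mu_0 = (7, 4.2) - (3, 4) = (4, 0.2).

Step 2 — sample covariance matrix, S[i,j] = (1/(n-1)) · Σ_k (x_{k,i} - mean_i) · (x_{k,j} - mean_j), divisor n-1 = 4:
  S[X_1,X_1] = ((2)·(2) + (-1)·(-1) + (2)·(2) + (-4)·(-4) + (1)·(1)) / 4 = 26/4 = 6.5
  S[X_1,X_2] = ((2)·(3.8) + (-1)·(1.8) + (2)·(-0.2) + (-4)·(-3.2) + (1)·(-2.2)) / 4 = 16/4 = 4
  S[X_2,X_2] = ((3.8)·(3.8) + (1.8)·(1.8) + (-0.2)·(-0.2) + (-3.2)·(-3.2) + (-2.2)·(-2.2)) / 4 = 32.8/4 = 8.2
  S = [[6.5, 4],
 [4, 8.2]].

Step 3 — invert S. det(S) = 6.5·8.2 - (4)² = 37.3.
  S^{-1} = (1/det) · [[d, -b], [-b, a]] = [[0.2198, -0.1072],
 [-0.1072, 0.1743]].

Step 4 — quadratic form (x̄ - mu_0)^T · S^{-1} · (x̄ - mu_0):
  S^{-1} · (x̄ - mu_0) = (0.8579, -0.3941),
  (x̄ - mu_0)^T · [...] = (4)·(0.8579) + (0.2)·(-0.3941) = 3.3528.

Step 5 — scale by n: T² = 5 · 3.3528 = 16.7641.

T² ≈ 16.7641


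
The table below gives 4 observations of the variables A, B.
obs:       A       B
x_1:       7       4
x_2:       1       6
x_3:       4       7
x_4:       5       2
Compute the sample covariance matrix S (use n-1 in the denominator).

Step 1 — column means:
  mean(A) = (7 + 1 + 4 + 5) / 4 = 17/4 = 4.25
  mean(B) = (4 + 6 + 7 + 2) / 4 = 19/4 = 4.75

Step 2 — sample covariance S[i,j] = (1/(n-1)) · Σ_k (x_{k,i} - mean_i) · (x_{k,j} - mean_j), with n-1 = 3.
  S[A,A] = ((2.75)·(2.75) + (-3.25)·(-3.25) + (-0.25)·(-0.25) + (0.75)·(0.75)) / 3 = 18.75/3 = 6.25
  S[A,B] = ((2.75)·(-0.75) + (-3.25)·(1.25) + (-0.25)·(2.25) + (0.75)·(-2.75)) / 3 = -8.75/3 = -2.9167
  S[B,B] = ((-0.75)·(-0.75) + (1.25)·(1.25) + (2.25)·(2.25) + (-2.75)·(-2.75)) / 3 = 14.75/3 = 4.9167

S is symmetric (S[j,i] = S[i,j]). Assembling:

S = [[6.25, -2.9167],
 [-2.9167, 4.9167]]


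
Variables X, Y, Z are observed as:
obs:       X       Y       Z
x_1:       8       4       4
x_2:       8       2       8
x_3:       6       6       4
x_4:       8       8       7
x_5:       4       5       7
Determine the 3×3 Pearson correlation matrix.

Step 1 — column means:
  mean(X) = (8 + 8 + 6 + 8 + 4) / 5 = 34/5 = 6.8
  mean(Y) = (4 + 2 + 6 + 8 + 5) / 5 = 25/5 = 5
  mean(Z) = (4 + 8 + 4 + 7 + 7) / 5 = 30/5 = 6

Step 2 — sample variances and covariances s[i,j] = (1/(n-1)) · Σ_k (x_{k,i} - mean_i) · (x_{k,j} - mean_j), with n-1 = 4:
  s[X,X] = ((1.2)·(1.2) + (1.2)·(1.2) + (-0.8)·(-0.8) + (1.2)·(1.2) + (-2.8)·(-2.8)) / 4 = 12.8/4 = 3.2
  s[X,Y] = ((1.2)·(-1) + (1.2)·(-3) + (-0.8)·(1) + (1.2)·(3) + (-2.8)·(0)) / 4 = -2/4 = -0.5
  s[X,Z] = ((1.2)·(-2) + (1.2)·(2) + (-0.8)·(-2) + (1.2)·(1) + (-2.8)·(1)) / 4 = 0/4 = 0
  s[Y,Y] = ((-1)·(-1) + (-3)·(-3) + (1)·(1) + (3)·(3) + (0)·(0)) / 4 = 20/4 = 5
  s[Y,Z] = ((-1)·(-2) + (-3)·(2) + (1)·(-2) + (3)·(1) + (0)·(1)) / 4 = -3/4 = -0.75
  s[Z,Z] = ((-2)·(-2) + (2)·(2) + (-2)·(-2) + (1)·(1) + (1)·(1)) / 4 = 14/4 = 3.5
  Sample standard deviations s_i = √(s[i,i]):
  s(X) = √(3.2) = 1.7889
  s(Y) = √(5) = 2.2361
  s(Z) = √(3.5) = 1.8708

Step 3 — r_{ij} = s_{ij} / (s_i · s_j):
  r[X,X] = 1 (diagonal).
  r[X,Y] = -0.5 / (1.7889 · 2.2361) = -0.5 / 4 = -0.125
  r[X,Z] = 0 / (1.7889 · 1.8708) = 0 / 3.3466 = 0
  r[Y,Y] = 1 (diagonal).
  r[Y,Z] = -0.75 / (2.2361 · 1.8708) = -0.75 / 4.1833 = -0.1793
  r[Z,Z] = 1 (diagonal).

R is symmetric with unit diagonal. Assembling:

R = [[1, -0.125, 0],
 [-0.125, 1, -0.1793],
 [0, -0.1793, 1]]


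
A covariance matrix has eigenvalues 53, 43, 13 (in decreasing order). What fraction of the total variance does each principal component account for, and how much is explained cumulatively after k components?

Step 1 — total variance = trace(Sigma) = Σ λ_i = 53 + 43 + 13 = 109.

Step 2 — fraction explained by component i = λ_i / Σ λ:
  PC1: 53/109 = 0.4862
  PC2: 43/109 = 0.3945
  PC3: 13/109 = 0.1193

Step 3 — cumulative fraction after k components = (λ_1 + ... + λ_k) / Σ λ:
  k = 1: 53/109 = 0.4862
  k = 2: (53 + 43)/109 = 96/109 = 0.8807
  k = 3: (53 + 43 + 13)/109 = 109/109 = 1

Summary (fraction, with percent):

explained: PC1 0.4862 (48.62%), PC2 0.3945 (39.45%), PC3 0.1193 (11.93%);  cumulative: 0.4862, 0.8807, 1


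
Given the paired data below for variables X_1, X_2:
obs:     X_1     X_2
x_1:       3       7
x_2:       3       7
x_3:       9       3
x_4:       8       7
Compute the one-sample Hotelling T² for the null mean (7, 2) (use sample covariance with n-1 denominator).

Step 1 — sample mean vector:
  mean(X_1) = (3 + 3 + 9 + 8) / 4 = 23/4 = 5.75
  mean(X_2) = (7 + 7 + 3 + 7) / 4 = 24/4 = 6
  x̄ = (5.75, 6),  deviation x̄ - mu_0 = (5.75, 6) - (7, 2) = (-1.25, 4).

Step 2 — sample covariance matrix, S[i,j] = (1/(n-1)) · Σ_k (x_{k,i} - mean_i) · (x_{k,j} - mean_j), divisor n-1 = 3:
  S[X_1,X_1] = ((-2.75)·(-2.75) + (-2.75)·(-2.75) + (3.25)·(3.25) + (2.25)·(2.25)) / 3 = 30.75/3 = 10.25
  S[X_1,X_2] = ((-2.75)·(1) + (-2.75)·(1) + (3.25)·(-3) + (2.25)·(1)) / 3 = -13/3 = -4.3333
  S[X_2,X_2] = ((1)·(1) + (1)·(1) + (-3)·(-3) + (1)·(1)) / 3 = 12/3 = 4
  S = [[10.25, -4.3333],
 [-4.3333, 4]].

Step 3 — invert S. det(S) = 10.25·4 - (-4.3333)² = 22.2222.
  S^{-1} = (1/det) · [[d, -b], [-b, a]] = [[0.18, 0.195],
 [0.195, 0.4612]].

Step 4 — quadratic form (x̄ - mu_0)^T · S^{-1} · (x̄ - mu_0):
  S^{-1} · (x̄ - mu_0) = (0.555, 1.6012),
  (x̄ - mu_0)^T · [...] = (-1.25)·(0.555) + (4)·(1.6012) = 5.7112.

Step 5 — scale by n: T² = 4 · 5.7112 = 22.845.

T² ≈ 22.845


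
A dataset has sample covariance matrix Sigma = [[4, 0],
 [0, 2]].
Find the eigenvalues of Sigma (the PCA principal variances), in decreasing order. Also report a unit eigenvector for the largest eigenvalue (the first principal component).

Step 1 — characteristic polynomial of 2×2 Sigma:
  det(Sigma - λI) = λ² - trace · λ + det = 0.
  trace = 4 + 2 = 6, det = 4·2 - (0)² = 8.
Step 2 — discriminant:
  Δ = trace² - 4·det = 36 - 32 = 4.
Step 3 — eigenvalues:
  λ = (trace ± √Δ)/2 = (6 ± 2)/2,
  λ_1 = 4,  λ_2 = 2.

Step 4 — unit eigenvector for λ_1: Sigma is diagonal, so its eigenvectors are the coordinate axes. λ_1 = 4 is the diagonal entry on the first coordinate axis, hence
  v_1 = (1, 0) (||v_1|| = 1).

λ_1 = 4,  λ_2 = 2;  v_1 ≈ (1, 0)


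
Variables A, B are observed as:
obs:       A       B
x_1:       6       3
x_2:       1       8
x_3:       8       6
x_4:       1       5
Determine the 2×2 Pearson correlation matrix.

Step 1 — column means:
  mean(A) = (6 + 1 + 8 + 1) / 4 = 16/4 = 4
  mean(B) = (3 + 8 + 6 + 5) / 4 = 22/4 = 5.5

Step 2 — sample variances and covariances s[i,j] = (1/(n-1)) · Σ_k (x_{k,i} - mean_i) · (x_{k,j} - mean_j), with n-1 = 3:
  s[A,A] = ((2)·(2) + (-3)·(-3) + (4)·(4) + (-3)·(-3)) / 3 = 38/3 = 12.6667
  s[A,B] = ((2)·(-2.5) + (-3)·(2.5) + (4)·(0.5) + (-3)·(-0.5)) / 3 = -9/3 = -3
  s[B,B] = ((-2.5)·(-2.5) + (2.5)·(2.5) + (0.5)·(0.5) + (-0.5)·(-0.5)) / 3 = 13/3 = 4.3333
  Sample standard deviations s_i = √(s[i,i]):
  s(A) = √(12.6667) = 3.559
  s(B) = √(4.3333) = 2.0817

Step 3 — r_{ij} = s_{ij} / (s_i · s_j):
  r[A,A] = 1 (diagonal).
  r[A,B] = -3 / (3.559 · 2.0817) = -3 / 7.4087 = -0.4049
  r[B,B] = 1 (diagonal).

R is symmetric with unit diagonal. Assembling:

R = [[1, -0.4049],
 [-0.4049, 1]]


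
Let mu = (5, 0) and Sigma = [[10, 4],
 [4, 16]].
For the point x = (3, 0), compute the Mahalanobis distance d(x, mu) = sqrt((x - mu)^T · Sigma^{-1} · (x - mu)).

Step 1 — centre the observation: (x - mu) = (-2, 0).

Step 2 — invert Sigma. det(Sigma) = 10·16 - (4)² = 144.
  Sigma^{-1} = (1/det) · [[d, -b], [-b, a]] = [[0.1111, -0.0278],
 [-0.0278, 0.0694]].

Step 3 — form the quadratic (x - mu)^T · Sigma^{-1} · (x - mu):
  Sigma^{-1} · (x - mu) = (-0.2222, 0.0556).
  (x - mu)^T · [Sigma^{-1} · (x - mu)] = (-2)·(-0.2222) + (0)·(0.0556) = 0.4444.

Step 4 — take square root: d = √(0.4444) ≈ 0.6667.

d(x, mu) = √(0.4444) ≈ 0.6667


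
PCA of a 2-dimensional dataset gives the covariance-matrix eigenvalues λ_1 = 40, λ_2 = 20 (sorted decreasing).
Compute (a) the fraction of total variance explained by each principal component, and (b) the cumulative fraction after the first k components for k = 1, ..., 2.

Step 1 — total variance = trace(Sigma) = Σ λ_i = 40 + 20 = 60.

Step 2 — fraction explained by component i = λ_i / Σ λ:
  PC1: 40/60 = 0.6667
  PC2: 20/60 = 0.3333

Step 3 — cumulative fraction after k components = (λ_1 + ... + λ_k) / Σ λ:
  k = 1: 40/60 = 0.6667
  k = 2: (40 + 20)/60 = 60/60 = 1

Summary (fraction, with percent):

explained: PC1 0.6667 (66.67%), PC2 0.3333 (33.33%);  cumulative: 0.6667, 1


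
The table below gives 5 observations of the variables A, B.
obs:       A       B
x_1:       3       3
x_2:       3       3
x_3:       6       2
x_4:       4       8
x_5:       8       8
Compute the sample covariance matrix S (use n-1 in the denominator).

Step 1 — column means:
  mean(A) = (3 + 3 + 6 + 4 + 8) / 5 = 24/5 = 4.8
  mean(B) = (3 + 3 + 2 + 8 + 8) / 5 = 24/5 = 4.8

Step 2 — sample covariance S[i,j] = (1/(n-1)) · Σ_k (x_{k,i} - mean_i) · (x_{k,j} - mean_j), with n-1 = 4.
  S[A,A] = ((-1.8)·(-1.8) + (-1.8)·(-1.8) + (1.2)·(1.2) + (-0.8)·(-0.8) + (3.2)·(3.2)) / 4 = 18.8/4 = 4.7
  S[A,B] = ((-1.8)·(-1.8) + (-1.8)·(-1.8) + (1.2)·(-2.8) + (-0.8)·(3.2) + (3.2)·(3.2)) / 4 = 10.8/4 = 2.7
  S[B,B] = ((-1.8)·(-1.8) + (-1.8)·(-1.8) + (-2.8)·(-2.8) + (3.2)·(3.2) + (3.2)·(3.2)) / 4 = 34.8/4 = 8.7

S is symmetric (S[j,i] = S[i,j]). Assembling:

S = [[4.7, 2.7],
 [2.7, 8.7]]


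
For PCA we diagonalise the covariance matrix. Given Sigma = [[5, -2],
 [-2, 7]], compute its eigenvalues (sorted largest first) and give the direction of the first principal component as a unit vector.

Step 1 — characteristic polynomial of 2×2 Sigma:
  det(Sigma - λI) = λ² - trace · λ + det = 0.
  trace = 5 + 7 = 12, det = 5·7 - (-2)² = 31.
Step 2 — discriminant:
  Δ = trace² - 4·det = 144 - 124 = 20.
Step 3 — eigenvalues:
  λ = (trace ± √Δ)/2 = (12 ± 4.4721)/2,
  λ_1 = 8.2361,  λ_2 = 3.7639.

Step 4 — unit eigenvector for λ_1: solve (Sigma - λ_1 I)v = 0. First row:
  (5 - 8.2361)·v_x + (-2)·v_y = 0, i.e. (-3.2361)·v_x + (-2)·v_y = 0,
  so v ∝ (b, λ_1 - a) = (-2, 3.2361); multiply by -1 so the first entry is positive: u = (2, -3.2361).
  ||u|| = √((2)² + (-3.2361)²) = √(14.4721) ≈ 3.8042,
  v_1 = u/||u|| ≈ (0.5257, -0.8507) (||v_1|| = 1).

λ_1 = 8.2361,  λ_2 = 3.7639;  v_1 ≈ (0.5257, -0.8507)


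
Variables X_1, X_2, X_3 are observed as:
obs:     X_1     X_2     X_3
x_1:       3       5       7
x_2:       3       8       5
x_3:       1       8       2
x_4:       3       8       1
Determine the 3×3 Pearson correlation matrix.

Step 1 — column means:
  mean(X_1) = (3 + 3 + 1 + 3) / 4 = 10/4 = 2.5
  mean(X_2) = (5 + 8 + 8 + 8) / 4 = 29/4 = 7.25
  mean(X_3) = (7 + 5 + 2 + 1) / 4 = 15/4 = 3.75

Step 2 — sample variances and covariances s[i,j] = (1/(n-1)) · Σ_k (x_{k,i} - mean_i) · (x_{k,j} - mean_j), with n-1 = 3:
  s[X_1,X_1] = ((0.5)·(0.5) + (0.5)·(0.5) + (-1.5)·(-1.5) + (0.5)·(0.5)) / 3 = 3/3 = 1
  s[X_1,X_2] = ((0.5)·(-2.25) + (0.5)·(0.75) + (-1.5)·(0.75) + (0.5)·(0.75)) / 3 = -1.5/3 = -0.5
  s[X_1,X_3] = ((0.5)·(3.25) + (0.5)·(1.25) + (-1.5)·(-1.75) + (0.5)·(-2.75)) / 3 = 3.5/3 = 1.1667
  s[X_2,X_2] = ((-2.25)·(-2.25) + (0.75)·(0.75) + (0.75)·(0.75) + (0.75)·(0.75)) / 3 = 6.75/3 = 2.25
  s[X_2,X_3] = ((-2.25)·(3.25) + (0.75)·(1.25) + (0.75)·(-1.75) + (0.75)·(-2.75)) / 3 = -9.75/3 = -3.25
  s[X_3,X_3] = ((3.25)·(3.25) + (1.25)·(1.25) + (-1.75)·(-1.75) + (-2.75)·(-2.75)) / 3 = 22.75/3 = 7.5833
  Sample standard deviations s_i = √(s[i,i]):
  s(X_1) = √(1) = 1
  s(X_2) = √(2.25) = 1.5
  s(X_3) = √(7.5833) = 2.7538

Step 3 — r_{ij} = s_{ij} / (s_i · s_j):
  r[X_1,X_1] = 1 (diagonal).
  r[X_1,X_2] = -0.5 / (1 · 1.5) = -0.5 / 1.5 = -0.3333
  r[X_1,X_3] = 1.1667 / (1 · 2.7538) = 1.1667 / 2.7538 = 0.4237
  r[X_2,X_2] = 1 (diagonal).
  r[X_2,X_3] = -3.25 / (1.5 · 2.7538) = -3.25 / 4.1307 = -0.7868
  r[X_3,X_3] = 1 (diagonal).

R is symmetric with unit diagonal. Assembling:

R = [[1, -0.3333, 0.4237],
 [-0.3333, 1, -0.7868],
 [0.4237, -0.7868, 1]]


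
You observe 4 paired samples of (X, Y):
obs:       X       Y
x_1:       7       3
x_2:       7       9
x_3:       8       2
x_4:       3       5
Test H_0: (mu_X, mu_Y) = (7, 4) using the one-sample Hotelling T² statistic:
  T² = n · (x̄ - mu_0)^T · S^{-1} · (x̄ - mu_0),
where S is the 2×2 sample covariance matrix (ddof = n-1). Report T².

Step 1 — sample mean vector:
  mean(X) = (7 + 7 + 8 + 3) / 4 = 25/4 = 6.25
  mean(Y) = (3 + 9 + 2 + 5) / 4 = 19/4 = 4.75
  x̄ = (6.25, 4.75),  deviation x̄ - mu_0 = (6.25, 4.75) - (7, 4) = (-0.75, 0.75).

Step 2 — sample covariance matrix, S[i,j] = (1/(n-1)) · Σ_k (x_{k,i} - mean_i) · (x_{k,j} - mean_j), divisor n-1 = 3:
  S[X,X] = ((0.75)·(0.75) + (0.75)·(0.75) + (1.75)·(1.75) + (-3.25)·(-3.25)) / 3 = 14.75/3 = 4.9167
  S[X,Y] = ((0.75)·(-1.75) + (0.75)·(4.25) + (1.75)·(-2.75) + (-3.25)·(0.25)) / 3 = -3.75/3 = -1.25
  S[Y,Y] = ((-1.75)·(-1.75) + (4.25)·(4.25) + (-2.75)·(-2.75) + (0.25)·(0.25)) / 3 = 28.75/3 = 9.5833
  S = [[4.9167, -1.25],
 [-1.25, 9.5833]].

Step 3 — invert S. det(S) = 4.9167·9.5833 - (-1.25)² = 45.5556.
  S^{-1} = (1/det) · [[d, -b], [-b, a]] = [[0.2104, 0.0274],
 [0.0274, 0.1079]].

Step 4 — quadratic form (x̄ - mu_0)^T · S^{-1} · (x̄ - mu_0):
  S^{-1} · (x̄ - mu_0) = (-0.1372, 0.0604),
  (x̄ - mu_0)^T · [...] = (-0.75)·(-0.1372) + (0.75)·(0.0604) = 0.1482.

Step 5 — scale by n: T² = 4 · 0.1482 = 0.5927.

T² ≈ 0.5927


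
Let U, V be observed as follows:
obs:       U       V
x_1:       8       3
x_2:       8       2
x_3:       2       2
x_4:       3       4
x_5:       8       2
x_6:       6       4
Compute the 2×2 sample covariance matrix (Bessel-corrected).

Step 1 — column means:
  mean(U) = (8 + 8 + 2 + 3 + 8 + 6) / 6 = 35/6 = 5.8333
  mean(V) = (3 + 2 + 2 + 4 + 2 + 4) / 6 = 17/6 = 2.8333

Step 2 — sample covariance S[i,j] = (1/(n-1)) · Σ_k (x_{k,i} - mean_i) · (x_{k,j} - mean_j), with n-1 = 5.
  S[U,U] = ((2.1667)·(2.1667) + (2.1667)·(2.1667) + (-3.8333)·(-3.8333) + (-2.8333)·(-2.8333) + (2.1667)·(2.1667) + (0.1667)·(0.1667)) / 5 = 36.8333/5 = 7.3667
  S[U,V] = ((2.1667)·(0.1667) + (2.1667)·(-0.8333) + (-3.8333)·(-0.8333) + (-2.8333)·(1.1667) + (2.1667)·(-0.8333) + (0.1667)·(1.1667)) / 5 = -3.1667/5 = -0.6333
  S[V,V] = ((0.1667)·(0.1667) + (-0.8333)·(-0.8333) + (-0.8333)·(-0.8333) + (1.1667)·(1.1667) + (-0.8333)·(-0.8333) + (1.1667)·(1.1667)) / 5 = 4.8333/5 = 0.9667

S is symmetric (S[j,i] = S[i,j]). Assembling:

S = [[7.3667, -0.6333],
 [-0.6333, 0.9667]]


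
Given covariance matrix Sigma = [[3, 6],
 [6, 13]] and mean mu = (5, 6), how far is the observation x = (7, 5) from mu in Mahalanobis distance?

Step 1 — centre the observation: (x - mu) = (2, -1).

Step 2 — invert Sigma. det(Sigma) = 3·13 - (6)² = 3.
  Sigma^{-1} = (1/det) · [[d, -b], [-b, a]] = [[4.3333, -2],
 [-2, 1]].

Step 3 — form the quadratic (x - mu)^T · Sigma^{-1} · (x - mu):
  Sigma^{-1} · (x - mu) = (10.6667, -5).
  (x - mu)^T · [Sigma^{-1} · (x - mu)] = (2)·(10.6667) + (-1)·(-5) = 26.3333.

Step 4 — take square root: d = √(26.3333) ≈ 5.1316.

d(x, mu) = √(26.3333) ≈ 5.1316


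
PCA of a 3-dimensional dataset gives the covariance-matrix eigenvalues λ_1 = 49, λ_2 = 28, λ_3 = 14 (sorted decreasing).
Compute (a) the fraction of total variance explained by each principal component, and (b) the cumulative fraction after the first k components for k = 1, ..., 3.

Step 1 — total variance = trace(Sigma) = Σ λ_i = 49 + 28 + 14 = 91.

Step 2 — fraction explained by component i = λ_i / Σ λ:
  PC1: 49/91 = 0.5385
  PC2: 28/91 = 0.3077
  PC3: 14/91 = 0.1538

Step 3 — cumulative fraction after k components = (λ_1 + ... + λ_k) / Σ λ:
  k = 1: 49/91 = 0.5385
  k = 2: (49 + 28)/91 = 77/91 = 0.8462
  k = 3: (49 + 28 + 14)/91 = 91/91 = 1

Summary (fraction, with percent):

explained: PC1 0.5385 (53.85%), PC2 0.3077 (30.77%), PC3 0.1538 (15.38%);  cumulative: 0.5385, 0.8462, 1


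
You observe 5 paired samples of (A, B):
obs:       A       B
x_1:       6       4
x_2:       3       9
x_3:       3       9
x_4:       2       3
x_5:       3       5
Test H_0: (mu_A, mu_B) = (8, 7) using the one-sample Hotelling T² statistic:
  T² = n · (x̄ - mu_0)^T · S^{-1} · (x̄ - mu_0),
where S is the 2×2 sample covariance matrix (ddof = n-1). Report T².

Step 1 — sample mean vector:
  mean(A) = (6 + 3 + 3 + 2 + 3) / 5 = 17/5 = 3.4
  mean(B) = (4 + 9 + 9 + 3 + 5) / 5 = 30/5 = 6
  x̄ = (3.4, 6),  deviation x̄ - mu_0 = (3.4, 6) - (8, 7) = (-4.6, -1).

Step 2 — sample covariance matrix, S[i,j] = (1/(n-1)) · Σ_k (x_{k,i} - mean_i) · (x_{k,j} - mean_j), divisor n-1 = 4:
  S[A,A] = ((2.6)·(2.6) + (-0.4)·(-0.4) + (-0.4)·(-0.4) + (-1.4)·(-1.4) + (-0.4)·(-0.4)) / 4 = 9.2/4 = 2.3
  S[A,B] = ((2.6)·(-2) + (-0.4)·(3) + (-0.4)·(3) + (-1.4)·(-3) + (-0.4)·(-1)) / 4 = -3/4 = -0.75
  S[B,B] = ((-2)·(-2) + (3)·(3) + (3)·(3) + (-3)·(-3) + (-1)·(-1)) / 4 = 32/4 = 8
  S = [[2.3, -0.75],
 [-0.75, 8]].

Step 3 — invert S. det(S) = 2.3·8 - (-0.75)² = 17.8375.
  S^{-1} = (1/det) · [[d, -b], [-b, a]] = [[0.4485, 0.042],
 [0.042, 0.1289]].

Step 4 — quadratic form (x̄ - mu_0)^T · S^{-1} · (x̄ - mu_0):
  S^{-1} · (x̄ - mu_0) = (-2.1051, -0.3224),
  (x̄ - mu_0)^T · [...] = (-4.6)·(-2.1051) + (-1)·(-0.3224) = 10.0059.

Step 5 — scale by n: T² = 5 · 10.0059 = 50.0294.

T² ≈ 50.0294


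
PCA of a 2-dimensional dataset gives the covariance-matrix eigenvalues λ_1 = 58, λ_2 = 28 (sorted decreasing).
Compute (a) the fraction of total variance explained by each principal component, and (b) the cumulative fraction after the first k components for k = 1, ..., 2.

Step 1 — total variance = trace(Sigma) = Σ λ_i = 58 + 28 = 86.

Step 2 — fraction explained by component i = λ_i / Σ λ:
  PC1: 58/86 = 0.6744
  PC2: 28/86 = 0.3256

Step 3 — cumulative fraction after k components = (λ_1 + ... + λ_k) / Σ λ:
  k = 1: 58/86 = 0.6744
  k = 2: (58 + 28)/86 = 86/86 = 1

Summary (fraction, with percent):

explained: PC1 0.6744 (67.44%), PC2 0.3256 (32.56%);  cumulative: 0.6744, 1


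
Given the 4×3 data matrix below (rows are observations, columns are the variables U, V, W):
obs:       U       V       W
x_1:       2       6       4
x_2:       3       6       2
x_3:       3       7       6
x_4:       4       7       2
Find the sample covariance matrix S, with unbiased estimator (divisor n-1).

Step 1 — column means:
  mean(U) = (2 + 3 + 3 + 4) / 4 = 12/4 = 3
  mean(V) = (6 + 6 + 7 + 7) / 4 = 26/4 = 6.5
  mean(W) = (4 + 2 + 6 + 2) / 4 = 14/4 = 3.5

Step 2 — sample covariance S[i,j] = (1/(n-1)) · Σ_k (x_{k,i} - mean_i) · (x_{k,j} - mean_j), with n-1 = 3.
  S[U,U] = ((-1)·(-1) + (0)·(0) + (0)·(0) + (1)·(1)) / 3 = 2/3 = 0.6667
  S[U,V] = ((-1)·(-0.5) + (0)·(-0.5) + (0)·(0.5) + (1)·(0.5)) / 3 = 1/3 = 0.3333
  S[U,W] = ((-1)·(0.5) + (0)·(-1.5) + (0)·(2.5) + (1)·(-1.5)) / 3 = -2/3 = -0.6667
  S[V,V] = ((-0.5)·(-0.5) + (-0.5)·(-0.5) + (0.5)·(0.5) + (0.5)·(0.5)) / 3 = 1/3 = 0.3333
  S[V,W] = ((-0.5)·(0.5) + (-0.5)·(-1.5) + (0.5)·(2.5) + (0.5)·(-1.5)) / 3 = 1/3 = 0.3333
  S[W,W] = ((0.5)·(0.5) + (-1.5)·(-1.5) + (2.5)·(2.5) + (-1.5)·(-1.5)) / 3 = 11/3 = 3.6667

S is symmetric (S[j,i] = S[i,j]). Assembling:

S = [[0.6667, 0.3333, -0.6667],
 [0.3333, 0.3333, 0.3333],
 [-0.6667, 0.3333, 3.6667]]
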